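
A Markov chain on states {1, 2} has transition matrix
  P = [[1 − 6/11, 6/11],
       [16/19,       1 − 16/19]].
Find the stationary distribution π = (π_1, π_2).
π_1 = 88/145, π_2 = 57/145

Solve πP = π with π_1 + π_2 = 1. From πP = π: π_1 · (1 − 6/11) + π_2 · 16/19 = π_1 ⇒ π_2 · 16/19 = π_1 · 6/11 ⇒ π_2/π_1 = (6/11)/(16/19) = 57/88. Together with π_1 + π_2 = 1:
  π_1 = (16/19)/(6/11 + 16/19) = (16/19)/(290/209) = 88/145,
  π_2 = (6/11)/(6/11 + 16/19) = (6/11)/(290/209) = 57/145.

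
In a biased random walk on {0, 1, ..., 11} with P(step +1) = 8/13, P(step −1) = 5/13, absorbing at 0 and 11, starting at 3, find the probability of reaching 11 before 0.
P(hit 11 before 0) = (1 − (5/8)^3) / (1 − (5/8)^11) = 2164260864/2847035489

Let u_k denote P(reach 11 before 0 | start at k). Boundary: u_0 = 0, u_11 = 1. Recurrence: u_k = 8/13·u_{k+1} + 5/13·u_{k-1} for 1 ≤ k ≤ 10. Try u_k = A + B·r^k with r = q/p = (5/13)/(8/13) = 5/8. Substitution satisfies the recurrence; boundary conditions give:
  u_k = (1 − r^k) / (1 − r^N) = (1 − (5/8)^3) / (1 − (5/8)^11) = 2164260864/2847035489.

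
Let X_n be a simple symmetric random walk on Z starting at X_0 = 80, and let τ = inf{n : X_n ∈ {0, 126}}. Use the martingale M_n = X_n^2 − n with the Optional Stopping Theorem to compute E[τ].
E[τ] = 3680

M_n = X_n^2 − n is a martingale (since E[X_{n+1}^2 | F_n] = X_n^2 + 1). By OST (τ has finite mean in a bounded region), E[M_τ] = E[M_0] = X_0^2 − 0 = 80^2 = 6400. Also E[M_τ] = E[X_τ^2] − E[τ]. The walk exits at 0 or 126, with P(hit 126 first) = 80/126, so E[X_τ^2] = 126^2 · 80/126 + 0 = 10080. Thus E[τ] = E[X_τ^2] − E[M_τ] = 10080 − 6400 = 3680 = 80(126 − 80) = 3680.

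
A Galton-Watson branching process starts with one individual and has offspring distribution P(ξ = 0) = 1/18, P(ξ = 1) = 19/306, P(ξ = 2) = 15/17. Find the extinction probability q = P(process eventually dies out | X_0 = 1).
q = 17/270

The pgf is f(s) = 1/18 + 19/306·s + 15/17·s². The extinction probability q is the smallest fixed point of f in [0, 1]. Setting s = f(s):
  15/17·s² + (19/306 − 1)·s + 1/18 = 0
  15/17·s² − (1/18 + 15/17)·s + 1/18 = 0
which factors as (s − 1)·(15/17·s − 1/18) = 0, giving roots s = 1 and s = (1/18)/(15/17) = 17/270.
Mean offspring μ = 19/306 + 2·15/17 = 559/306 > 1 (supercritical), so q < 1. The extinction probability is the smaller root: q = (1/18)/(15/17) = 17/270.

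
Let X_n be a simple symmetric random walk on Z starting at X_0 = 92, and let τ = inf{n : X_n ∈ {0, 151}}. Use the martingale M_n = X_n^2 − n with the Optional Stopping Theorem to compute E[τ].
E[τ] = 5428

M_n = X_n^2 − n is a martingale (since E[X_{n+1}^2 | F_n] = X_n^2 + 1). By OST (τ has finite mean in a bounded region), E[M_τ] = E[M_0] = X_0^2 − 0 = 92^2 = 8464. Also E[M_τ] = E[X_τ^2] − E[τ]. The walk exits at 0 or 151, with P(hit 151 first) = 92/151, so E[X_τ^2] = 151^2 · 92/151 + 0 = 13892. Thus E[τ] = E[X_τ^2] − E[M_τ] = 13892 − 8464 = 5428 = 92(151 − 92) = 5428.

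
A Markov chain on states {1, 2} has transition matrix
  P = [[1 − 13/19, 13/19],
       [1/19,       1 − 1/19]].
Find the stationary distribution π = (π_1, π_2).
π_1 = 1/14, π_2 = 13/14

Solve πP = π with π_1 + π_2 = 1. From πP = π: π_1 · (1 − 13/19) + π_2 · 1/19 = π_1 ⇒ π_2 · 1/19 = π_1 · 13/19 ⇒ π_2/π_1 = (13/19)/(1/19) = 13. Together with π_1 + π_2 = 1:
  π_1 = (1/19)/(13/19 + 1/19) = (1/19)/(14/19) = 1/14,
  π_2 = (13/19)/(13/19 + 1/19) = (13/19)/(14/19) = 13/14.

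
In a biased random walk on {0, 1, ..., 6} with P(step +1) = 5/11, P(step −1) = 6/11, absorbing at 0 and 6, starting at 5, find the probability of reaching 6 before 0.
P(hit 6 before 0) = (1 − (6/5)^5) / (1 − (6/5)^6) = 23255/31031

Let u_k denote P(reach 6 before 0 | start at k). Boundary: u_0 = 0, u_6 = 1. Recurrence: u_k = 5/11·u_{k+1} + 6/11·u_{k-1} for 1 ≤ k ≤ 5. Try u_k = A + B·r^k with r = q/p = (6/11)/(5/11) = 6/5. Substitution satisfies the recurrence; boundary conditions give:
  u_k = (1 − r^k) / (1 − r^N) = (1 − (6/5)^5) / (1 − (6/5)^6) = 23255/31031.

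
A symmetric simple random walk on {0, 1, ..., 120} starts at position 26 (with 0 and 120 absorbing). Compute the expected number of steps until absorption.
E[τ | X_0 = 26] = 2444

Let v_k = E[τ | X_0 = k]. Boundary: v_0 = v_120 = 0. Recurrence: v_k = 1 + (v_{k-1} + v_{k+1})/2 for 1 ≤ k ≤ 119. The particular solution to v_k − (v_{k-1} + v_{k+1})/2 = 1 is v_k = −k^2. Adding homogeneous solution A + B k and matching boundaries gives v_k = k (120 − k). Substituting k = 26: v_26 = 26 · 94 = 2444.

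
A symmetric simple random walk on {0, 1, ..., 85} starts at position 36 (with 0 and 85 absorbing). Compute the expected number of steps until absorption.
E[τ | X_0 = 36] = 1764

Let v_k = E[τ | X_0 = k]. Boundary: v_0 = v_85 = 0. Recurrence: v_k = 1 + (v_{k-1} + v_{k+1})/2 for 1 ≤ k ≤ 84. The particular solution to v_k − (v_{k-1} + v_{k+1})/2 = 1 is v_k = −k^2. Adding homogeneous solution A + B k and matching boundaries gives v_k = k (85 − k). Substituting k = 36: v_36 = 36 · 49 = 1764.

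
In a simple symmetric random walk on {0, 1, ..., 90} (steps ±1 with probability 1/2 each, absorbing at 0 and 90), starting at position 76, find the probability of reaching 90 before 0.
P(hit 90 before 0) = 76/90 = 38/45

Let u_k = P(hit 90 before 0 | start at k). Then u_0 = 0, u_90 = 1, and u_k = u_{k-1}/2 + u_{k+1}/2 for 1 ≤ k ≤ 89. This harmonic recurrence is solved by u_k = k/90, giving u_76 = 76/90 = 38/45.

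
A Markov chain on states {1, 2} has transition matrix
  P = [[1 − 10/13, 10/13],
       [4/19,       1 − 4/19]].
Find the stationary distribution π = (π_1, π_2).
π_1 = 26/121, π_2 = 95/121

Solve πP = π with π_1 + π_2 = 1. From πP = π: π_1 · (1 − 10/13) + π_2 · 4/19 = π_1 ⇒ π_2 · 4/19 = π_1 · 10/13 ⇒ π_2/π_1 = (10/13)/(4/19) = 95/26. Together with π_1 + π_2 = 1:
  π_1 = (4/19)/(10/13 + 4/19) = (4/19)/(242/247) = 26/121,
  π_2 = (10/13)/(10/13 + 4/19) = (10/13)/(242/247) = 95/121.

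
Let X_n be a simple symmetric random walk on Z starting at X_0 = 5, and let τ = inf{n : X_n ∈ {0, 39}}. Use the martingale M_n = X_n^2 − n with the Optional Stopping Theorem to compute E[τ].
E[τ] = 170

M_n = X_n^2 − n is a martingale (since E[X_{n+1}^2 | F_n] = X_n^2 + 1). By OST (τ has finite mean in a bounded region), E[M_τ] = E[M_0] = X_0^2 − 0 = 5^2 = 25. Also E[M_τ] = E[X_τ^2] − E[τ]. The walk exits at 0 or 39, with P(hit 39 first) = 5/39, so E[X_τ^2] = 39^2 · 5/39 + 0 = 195. Thus E[τ] = E[X_τ^2] − E[M_τ] = 195 − 25 = 170 = 5(39 − 5) = 170.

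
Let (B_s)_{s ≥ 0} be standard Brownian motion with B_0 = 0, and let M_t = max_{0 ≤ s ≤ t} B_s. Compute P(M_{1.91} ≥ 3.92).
P(M_{1.91} ≥ 3.92) = 2·P(B_{1.91} ≥ 3.92) = 2(1 − Φ(3.92/√1.91)) ≈ 0.0046

By the reflection principle for Brownian motion, P(M_t ≥ a) = 2 · P(B_t ≥ a) for a ≥ 0. Since B_t ~ N(0, t), P(B_t ≥ 3.92) = 1 − Φ(3.92/√t) = 1 − Φ(3.92/√1.91) = 1 − Φ(2.8364). So
  P(M_{1.91} ≥ 3.92) = 2(1 − Φ(2.8364)) ≈ 0.0046.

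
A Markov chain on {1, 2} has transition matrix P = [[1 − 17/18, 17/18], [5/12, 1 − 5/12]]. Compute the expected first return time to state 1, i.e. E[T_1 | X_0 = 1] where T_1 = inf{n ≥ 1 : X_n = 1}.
E[T_1 | X_0 = 1] = 1/π_1 = 49/15

For an irreducible recurrent Markov chain with stationary distribution π, E[T_i | X_0 = i] = 1/π_i (Kac's formula). Here π_1 = (5/12)/(17/18 + 5/12) = (5/12)/(49/36) = 15/49, so E[T_1 | X_0 = 1] = 1/π_1 = (17/18 + 5/12)/(5/12) = (49/36)/(5/12) = 49/15.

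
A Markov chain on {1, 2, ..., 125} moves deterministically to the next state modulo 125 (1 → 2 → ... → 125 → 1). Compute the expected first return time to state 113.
E[T_113 | X_0 = 113] = 125

The chain cycles deterministically, so starting at state 113 it returns in exactly 125 steps. Equivalently, the stationary distribution is uniform π_j = 1/125 for every state j, so by Kac's formula E[T_113] = 1/π_113 = 125.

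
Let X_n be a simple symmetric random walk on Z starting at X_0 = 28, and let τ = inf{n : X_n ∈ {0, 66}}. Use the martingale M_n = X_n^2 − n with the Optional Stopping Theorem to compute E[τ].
E[τ] = 1064

M_n = X_n^2 − n is a martingale (since E[X_{n+1}^2 | F_n] = X_n^2 + 1). By OST (τ has finite mean in a bounded region), E[M_τ] = E[M_0] = X_0^2 − 0 = 28^2 = 784. Also E[M_τ] = E[X_τ^2] − E[τ]. The walk exits at 0 or 66, with P(hit 66 first) = 28/66, so E[X_τ^2] = 66^2 · 28/66 + 0 = 1848. Thus E[τ] = E[X_τ^2] − E[M_τ] = 1848 − 784 = 1064 = 28(66 − 28) = 1064.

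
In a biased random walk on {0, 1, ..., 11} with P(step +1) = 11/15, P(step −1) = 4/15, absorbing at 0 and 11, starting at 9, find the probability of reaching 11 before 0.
P(hit 11 before 0) = (1 − (4/11)^9) / (1 − (4/11)^11) = 40754278741/40758210901

Let u_k denote P(reach 11 before 0 | start at k). Boundary: u_0 = 0, u_11 = 1. Recurrence: u_k = 11/15·u_{k+1} + 4/15·u_{k-1} for 1 ≤ k ≤ 10. Try u_k = A + B·r^k with r = q/p = (4/15)/(11/15) = 4/11. Substitution satisfies the recurrence; boundary conditions give:
  u_k = (1 − r^k) / (1 − r^N) = (1 − (4/11)^9) / (1 − (4/11)^11) = 40754278741/40758210901.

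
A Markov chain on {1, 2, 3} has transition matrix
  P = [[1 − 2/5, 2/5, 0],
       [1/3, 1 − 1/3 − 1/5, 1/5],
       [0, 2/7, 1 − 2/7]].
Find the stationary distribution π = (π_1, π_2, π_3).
π = (25/76, 15/38, 21/76)

This is a birth-death chain on three states, which satisfies detailed balance: π_1 · P_{12} = π_2 · P_{21} and π_2 · P_{23} = π_3 · P_{32}.
From π_1 · 2/5 = π_2 · 1/3: π_2/π_1 = (2/5)/(1/3) = 6/5.
From π_2 · 1/5 = π_3 · 2/7: π_3/π_2 = (1/5)/(2/7) = 7/10.
Take π_1 proportional to 1; then unnormalized π = (1, 6/5, 21/25). Normalize by dividing by the sum 76/25:
  π = (25/76, 15/38, 21/76).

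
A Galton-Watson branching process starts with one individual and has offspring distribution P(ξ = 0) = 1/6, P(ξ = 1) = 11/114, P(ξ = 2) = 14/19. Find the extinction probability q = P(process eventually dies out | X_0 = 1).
q = 19/84

The pgf is f(s) = 1/6 + 11/114·s + 14/19·s². The extinction probability q is the smallest fixed point of f in [0, 1]. Setting s = f(s):
  14/19·s² + (11/114 − 1)·s + 1/6 = 0
  14/19·s² − (1/6 + 14/19)·s + 1/6 = 0
which factors as (s − 1)·(14/19·s − 1/6) = 0, giving roots s = 1 and s = (1/6)/(14/19) = 19/84.
Mean offspring μ = 11/114 + 2·14/19 = 179/114 > 1 (supercritical), so q < 1. The extinction probability is the smaller root: q = (1/6)/(14/19) = 19/84.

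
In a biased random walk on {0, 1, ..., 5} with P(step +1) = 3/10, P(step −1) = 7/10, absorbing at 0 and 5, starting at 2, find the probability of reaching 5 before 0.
P(hit 5 before 0) = (1 − (7/3)^2) / (1 − (7/3)^5) = 270/4141

Let u_k denote P(reach 5 before 0 | start at k). Boundary: u_0 = 0, u_5 = 1. Recurrence: u_k = 3/10·u_{k+1} + 7/10·u_{k-1} for 1 ≤ k ≤ 4. Try u_k = A + B·r^k with r = q/p = (7/10)/(3/10) = 7/3. Substitution satisfies the recurrence; boundary conditions give:
  u_k = (1 − r^k) / (1 − r^N) = (1 − (7/3)^2) / (1 − (7/3)^5) = 270/4141.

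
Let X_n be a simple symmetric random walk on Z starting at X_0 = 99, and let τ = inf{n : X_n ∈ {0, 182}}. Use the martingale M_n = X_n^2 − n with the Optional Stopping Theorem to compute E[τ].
E[τ] = 8217

M_n = X_n^2 − n is a martingale (since E[X_{n+1}^2 | F_n] = X_n^2 + 1). By OST (τ has finite mean in a bounded region), E[M_τ] = E[M_0] = X_0^2 − 0 = 99^2 = 9801. Also E[M_τ] = E[X_τ^2] − E[τ]. The walk exits at 0 or 182, with P(hit 182 first) = 99/182, so E[X_τ^2] = 182^2 · 99/182 + 0 = 18018. Thus E[τ] = E[X_τ^2] − E[M_τ] = 18018 − 9801 = 8217 = 99(182 − 99) = 8217.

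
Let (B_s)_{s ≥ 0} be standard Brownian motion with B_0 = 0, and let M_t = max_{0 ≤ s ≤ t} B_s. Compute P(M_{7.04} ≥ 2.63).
P(M_{7.04} ≥ 2.63) = 2·P(B_{7.04} ≥ 2.63) = 2(1 − Φ(2.63/√7.04)) ≈ 0.3216

By the reflection principle for Brownian motion, P(M_t ≥ a) = 2 · P(B_t ≥ a) for a ≥ 0. Since B_t ~ N(0, t), P(B_t ≥ 2.63) = 1 − Φ(2.63/√t) = 1 − Φ(2.63/√7.04) = 1 − Φ(0.9912). So
  P(M_{7.04} ≥ 2.63) = 2(1 − Φ(0.9912)) ≈ 0.3216.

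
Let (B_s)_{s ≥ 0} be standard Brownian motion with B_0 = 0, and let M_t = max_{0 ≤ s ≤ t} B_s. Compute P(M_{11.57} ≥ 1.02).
P(M_{11.57} ≥ 1.02) = 2·P(B_{11.57} ≥ 1.02) = 2(1 − Φ(1.02/√11.57)) ≈ 0.7643

By the reflection principle for Brownian motion, P(M_t ≥ a) = 2 · P(B_t ≥ a) for a ≥ 0. Since B_t ~ N(0, t), P(B_t ≥ 1.02) = 1 − Φ(1.02/√t) = 1 − Φ(1.02/√11.57) = 1 − Φ(0.2999). So
  P(M_{11.57} ≥ 1.02) = 2(1 − Φ(0.2999)) ≈ 0.7643.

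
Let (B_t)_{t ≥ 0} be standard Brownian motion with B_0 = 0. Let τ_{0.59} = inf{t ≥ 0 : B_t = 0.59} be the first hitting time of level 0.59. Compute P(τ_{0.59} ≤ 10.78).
P(τ_{0.59} ≤ 10.78) = 2(1 − Φ(0.59/√10.78)) = 2(1 − Φ(0.1797)) ≈ 0.8574

By the reflection principle for standard BM, P(τ_b ≤ t) = 2 · P(B_t ≥ b). Since B_t ~ N(0, t), P(B_t ≥ 0.59) = 1 − Φ(0.59/√t) = 1 − Φ(0.59/√10.78) = 1 − Φ(0.1797) ≈ 0.42869. Doubling: P(τ_{0.59} ≤ 10.78) ≈ 2 · 0.42869 = 0.85738 ≈ 0.8574.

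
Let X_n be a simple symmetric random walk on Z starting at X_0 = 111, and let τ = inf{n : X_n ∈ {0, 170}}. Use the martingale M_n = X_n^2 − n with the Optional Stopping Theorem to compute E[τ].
E[τ] = 6549

M_n = X_n^2 − n is a martingale (since E[X_{n+1}^2 | F_n] = X_n^2 + 1). By OST (τ has finite mean in a bounded region), E[M_τ] = E[M_0] = X_0^2 − 0 = 111^2 = 12321. Also E[M_τ] = E[X_τ^2] − E[τ]. The walk exits at 0 or 170, with P(hit 170 first) = 111/170, so E[X_τ^2] = 170^2 · 111/170 + 0 = 18870. Thus E[τ] = E[X_τ^2] − E[M_τ] = 18870 − 12321 = 6549 = 111(170 − 111) = 6549.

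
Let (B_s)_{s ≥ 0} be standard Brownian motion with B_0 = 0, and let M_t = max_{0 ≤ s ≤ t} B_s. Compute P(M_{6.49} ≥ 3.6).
P(M_{6.49} ≥ 3.6) = 2·P(B_{6.49} ≥ 3.6) = 2(1 − Φ(3.6/√6.49)) ≈ 0.1576

By the reflection principle for Brownian motion, P(M_t ≥ a) = 2 · P(B_t ≥ a) for a ≥ 0. Since B_t ~ N(0, t), P(B_t ≥ 3.6) = 1 − Φ(3.6/√t) = 1 − Φ(3.6/√6.49) = 1 − Φ(1.4131). So
  P(M_{6.49} ≥ 3.6) = 2(1 − Φ(1.4131)) ≈ 0.1576.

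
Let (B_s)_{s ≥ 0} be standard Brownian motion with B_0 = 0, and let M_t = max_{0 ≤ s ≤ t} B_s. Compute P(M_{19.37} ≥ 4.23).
P(M_{19.37} ≥ 4.23) = 2·P(B_{19.37} ≥ 4.23) = 2(1 − Φ(4.23/√19.37)) ≈ 0.3365

By the reflection principle for Brownian motion, P(M_t ≥ a) = 2 · P(B_t ≥ a) for a ≥ 0. Since B_t ~ N(0, t), P(B_t ≥ 4.23) = 1 − Φ(4.23/√t) = 1 − Φ(4.23/√19.37) = 1 − Φ(0.9611). So
  P(M_{19.37} ≥ 4.23) = 2(1 − Φ(0.9611)) ≈ 0.3365.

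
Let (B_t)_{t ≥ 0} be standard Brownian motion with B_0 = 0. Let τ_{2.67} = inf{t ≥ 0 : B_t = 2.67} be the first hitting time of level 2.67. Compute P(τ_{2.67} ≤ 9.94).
P(τ_{2.67} ≤ 9.94) = 2(1 − Φ(2.67/√9.94)) = 2(1 − Φ(0.8469)) ≈ 0.3971

By the reflection principle for standard BM, P(τ_b ≤ t) = 2 · P(B_t ≥ b). Since B_t ~ N(0, t), P(B_t ≥ 2.67) = 1 − Φ(2.67/√t) = 1 − Φ(2.67/√9.94) = 1 − Φ(0.8469) ≈ 0.19853. Doubling: P(τ_{2.67} ≤ 9.94) ≈ 2 · 0.19853 = 0.39706 ≈ 0.3971.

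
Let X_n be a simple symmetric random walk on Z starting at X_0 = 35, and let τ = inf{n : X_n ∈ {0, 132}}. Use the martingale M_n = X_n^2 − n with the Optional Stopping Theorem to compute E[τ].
E[τ] = 3395

M_n = X_n^2 − n is a martingale (since E[X_{n+1}^2 | F_n] = X_n^2 + 1). By OST (τ has finite mean in a bounded region), E[M_τ] = E[M_0] = X_0^2 − 0 = 35^2 = 1225. Also E[M_τ] = E[X_τ^2] − E[τ]. The walk exits at 0 or 132, with P(hit 132 first) = 35/132, so E[X_τ^2] = 132^2 · 35/132 + 0 = 4620. Thus E[τ] = E[X_τ^2] − E[M_τ] = 4620 − 1225 = 3395 = 35(132 − 35) = 3395.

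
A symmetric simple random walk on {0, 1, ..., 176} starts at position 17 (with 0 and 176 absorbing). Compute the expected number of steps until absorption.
E[τ | X_0 = 17] = 2703

Let v_k = E[τ | X_0 = k]. Boundary: v_0 = v_176 = 0. Recurrence: v_k = 1 + (v_{k-1} + v_{k+1})/2 for 1 ≤ k ≤ 175. The particular solution to v_k − (v_{k-1} + v_{k+1})/2 = 1 is v_k = −k^2. Adding homogeneous solution A + B k and matching boundaries gives v_k = k (176 − k). Substituting k = 17: v_17 = 17 · 159 = 2703.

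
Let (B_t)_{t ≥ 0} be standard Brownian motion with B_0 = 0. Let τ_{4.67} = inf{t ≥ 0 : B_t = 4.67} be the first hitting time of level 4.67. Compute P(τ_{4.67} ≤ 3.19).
P(τ_{4.67} ≤ 3.19) = 2(1 − Φ(4.67/√3.19)) = 2(1 − Φ(2.6147)) ≈ 0.0089

By the reflection principle for standard BM, P(τ_b ≤ t) = 2 · P(B_t ≥ b). Since B_t ~ N(0, t), P(B_t ≥ 4.67) = 1 − Φ(4.67/√t) = 1 − Φ(4.67/√3.19) = 1 − Φ(2.6147) ≈ 0.00447. Doubling: P(τ_{4.67} ≤ 3.19) ≈ 2 · 0.00447 = 0.00894 ≈ 0.0089.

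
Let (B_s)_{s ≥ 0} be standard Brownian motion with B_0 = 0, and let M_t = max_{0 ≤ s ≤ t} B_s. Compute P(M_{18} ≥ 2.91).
P(M_{18} ≥ 2.91) = 2·P(B_{18} ≥ 2.91) = 2(1 − Φ(2.91/√18)) ≈ 0.4928

By the reflection principle for Brownian motion, P(M_t ≥ a) = 2 · P(B_t ≥ a) for a ≥ 0. Since B_t ~ N(0, t), P(B_t ≥ 2.91) = 1 − Φ(2.91/√t) = 1 − Φ(2.91/√18) = 1 − Φ(0.6859). So
  P(M_{18} ≥ 2.91) = 2(1 − Φ(0.6859)) ≈ 0.4928.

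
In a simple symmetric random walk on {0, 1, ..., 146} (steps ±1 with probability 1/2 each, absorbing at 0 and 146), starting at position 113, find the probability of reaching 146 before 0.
P(hit 146 before 0) = 113/146

Let u_k = P(hit 146 before 0 | start at k). Then u_0 = 0, u_146 = 1, and u_k = u_{k-1}/2 + u_{k+1}/2 for 1 ≤ k ≤ 145. This harmonic recurrence is solved by u_k = k/146, giving u_113 = 113/146.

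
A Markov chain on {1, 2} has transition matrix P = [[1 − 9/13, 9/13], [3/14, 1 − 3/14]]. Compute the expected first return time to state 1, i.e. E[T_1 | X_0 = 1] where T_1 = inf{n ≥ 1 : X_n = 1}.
E[T_1 | X_0 = 1] = 1/π_1 = 55/13

For an irreducible recurrent Markov chain with stationary distribution π, E[T_i | X_0 = i] = 1/π_i (Kac's formula). Here π_1 = (3/14)/(9/13 + 3/14) = (3/14)/(165/182) = 13/55, so E[T_1 | X_0 = 1] = 1/π_1 = (9/13 + 3/14)/(3/14) = (165/182)/(3/14) = 55/13.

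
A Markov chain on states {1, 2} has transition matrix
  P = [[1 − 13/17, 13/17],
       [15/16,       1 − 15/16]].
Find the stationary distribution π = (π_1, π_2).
π_1 = 255/463, π_2 = 208/463

Solve πP = π with π_1 + π_2 = 1. From πP = π: π_1 · (1 − 13/17) + π_2 · 15/16 = π_1 ⇒ π_2 · 15/16 = π_1 · 13/17 ⇒ π_2/π_1 = (13/17)/(15/16) = 208/255. Together with π_1 + π_2 = 1:
  π_1 = (15/16)/(13/17 + 15/16) = (15/16)/(463/272) = 255/463,
  π_2 = (13/17)/(13/17 + 15/16) = (13/17)/(463/272) = 208/463.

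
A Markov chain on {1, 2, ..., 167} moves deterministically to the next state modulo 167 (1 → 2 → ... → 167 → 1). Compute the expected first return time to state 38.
E[T_38 | X_0 = 38] = 167

The chain cycles deterministically, so starting at state 38 it returns in exactly 167 steps. Equivalently, the stationary distribution is uniform π_j = 1/167 for every state j, so by Kac's formula E[T_38] = 1/π_38 = 167.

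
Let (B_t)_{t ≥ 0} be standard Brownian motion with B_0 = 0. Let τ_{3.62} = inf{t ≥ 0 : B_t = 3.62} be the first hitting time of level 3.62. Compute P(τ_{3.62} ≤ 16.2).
P(τ_{3.62} ≤ 16.2) = 2(1 − Φ(3.62/√16.2)) = 2(1 − Φ(0.8994)) ≈ 0.3684

By the reflection principle for standard BM, P(τ_b ≤ t) = 2 · P(B_t ≥ b). Since B_t ~ N(0, t), P(B_t ≥ 3.62) = 1 − Φ(3.62/√t) = 1 − Φ(3.62/√16.2) = 1 − Φ(0.8994) ≈ 0.18422. Doubling: P(τ_{3.62} ≤ 16.2) ≈ 2 · 0.18422 = 0.36844 ≈ 0.3684.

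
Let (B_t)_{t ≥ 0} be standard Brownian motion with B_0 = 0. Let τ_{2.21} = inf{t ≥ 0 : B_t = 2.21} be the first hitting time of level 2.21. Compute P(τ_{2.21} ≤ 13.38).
P(τ_{2.21} ≤ 13.38) = 2(1 − Φ(2.21/√13.38)) = 2(1 − Φ(0.6042)) ≈ 0.5457

By the reflection principle for standard BM, P(τ_b ≤ t) = 2 · P(B_t ≥ b). Since B_t ~ N(0, t), P(B_t ≥ 2.21) = 1 − Φ(2.21/√t) = 1 − Φ(2.21/√13.38) = 1 − Φ(0.6042) ≈ 0.27286. Doubling: P(τ_{2.21} ≤ 13.38) ≈ 2 · 0.27286 = 0.54572 ≈ 0.5457.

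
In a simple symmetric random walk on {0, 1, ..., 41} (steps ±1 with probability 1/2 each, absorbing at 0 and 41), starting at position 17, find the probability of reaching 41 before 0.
P(hit 41 before 0) = 17/41

Let u_k = P(hit 41 before 0 | start at k). Then u_0 = 0, u_41 = 1, and u_k = u_{k-1}/2 + u_{k+1}/2 for 1 ≤ k ≤ 40. This harmonic recurrence is solved by u_k = k/41, giving u_17 = 17/41.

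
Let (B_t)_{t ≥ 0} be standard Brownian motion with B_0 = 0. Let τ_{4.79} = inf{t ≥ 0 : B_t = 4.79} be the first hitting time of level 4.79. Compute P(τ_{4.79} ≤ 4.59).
P(τ_{4.79} ≤ 4.59) = 2(1 − Φ(4.79/√4.59)) = 2(1 − Φ(2.2358)) ≈ 0.0254

By the reflection principle for standard BM, P(τ_b ≤ t) = 2 · P(B_t ≥ b). Since B_t ~ N(0, t), P(B_t ≥ 4.79) = 1 − Φ(4.79/√t) = 1 − Φ(4.79/√4.59) = 1 − Φ(2.2358) ≈ 0.01268. Doubling: P(τ_{4.79} ≤ 4.59) ≈ 2 · 0.01268 = 0.02536 ≈ 0.0254.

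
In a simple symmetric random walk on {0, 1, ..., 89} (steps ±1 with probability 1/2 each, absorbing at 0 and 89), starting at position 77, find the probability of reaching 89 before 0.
P(hit 89 before 0) = 77/89

Let u_k = P(hit 89 before 0 | start at k). Then u_0 = 0, u_89 = 1, and u_k = u_{k-1}/2 + u_{k+1}/2 for 1 ≤ k ≤ 88. This harmonic recurrence is solved by u_k = k/89, giving u_77 = 77/89.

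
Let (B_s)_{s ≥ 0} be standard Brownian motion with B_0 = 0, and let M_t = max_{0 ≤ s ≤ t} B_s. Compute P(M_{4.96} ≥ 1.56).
P(M_{4.96} ≥ 1.56) = 2·P(B_{4.96} ≥ 1.56) = 2(1 − Φ(1.56/√4.96)) ≈ 0.4836

By the reflection principle for Brownian motion, P(M_t ≥ a) = 2 · P(B_t ≥ a) for a ≥ 0. Since B_t ~ N(0, t), P(B_t ≥ 1.56) = 1 − Φ(1.56/√t) = 1 − Φ(1.56/√4.96) = 1 − Φ(0.7005). So
  P(M_{4.96} ≥ 1.56) = 2(1 − Φ(0.7005)) ≈ 0.4836.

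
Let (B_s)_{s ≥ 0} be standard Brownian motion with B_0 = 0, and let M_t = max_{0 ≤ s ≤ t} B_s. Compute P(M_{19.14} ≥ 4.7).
P(M_{19.14} ≥ 4.7) = 2·P(B_{19.14} ≥ 4.7) = 2(1 − Φ(4.7/√19.14)) ≈ 0.2827

By the reflection principle for Brownian motion, P(M_t ≥ a) = 2 · P(B_t ≥ a) for a ≥ 0. Since B_t ~ N(0, t), P(B_t ≥ 4.7) = 1 − Φ(4.7/√t) = 1 − Φ(4.7/√19.14) = 1 − Φ(1.0743). So
  P(M_{19.14} ≥ 4.7) = 2(1 − Φ(1.0743)) ≈ 0.2827.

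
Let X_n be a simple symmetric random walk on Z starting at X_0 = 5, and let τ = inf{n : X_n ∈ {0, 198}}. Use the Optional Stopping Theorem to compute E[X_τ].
E[X_τ] = 5

X_n is a martingale and τ is a bounded-mean stopping time (indeed τ is finite a.s. with bounded expectation since the walk is in a bounded region). By the OST, E[X_τ] = E[X_0] = 5. Equivalently: E[X_τ] = 198 · P(hit 198 first) + 0 · P(hit 0 first) = 198 · (5/198) = 5.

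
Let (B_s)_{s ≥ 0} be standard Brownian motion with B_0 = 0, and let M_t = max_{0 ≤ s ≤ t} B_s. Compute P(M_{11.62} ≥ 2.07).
P(M_{11.62} ≥ 2.07) = 2·P(B_{11.62} ≥ 2.07) = 2(1 − Φ(2.07/√11.62)) ≈ 0.5437

By the reflection principle for Brownian motion, P(M_t ≥ a) = 2 · P(B_t ≥ a) for a ≥ 0. Since B_t ~ N(0, t), P(B_t ≥ 2.07) = 1 − Φ(2.07/√t) = 1 − Φ(2.07/√11.62) = 1 − Φ(0.6072). So
  P(M_{11.62} ≥ 2.07) = 2(1 − Φ(0.6072)) ≈ 0.5437.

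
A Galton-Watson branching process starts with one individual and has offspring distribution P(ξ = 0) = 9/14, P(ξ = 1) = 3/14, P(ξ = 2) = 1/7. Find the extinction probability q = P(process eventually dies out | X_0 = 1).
q = 1

Mean offspring μ = 0·9/14 + 1·3/14 + 2·1/7 = 1/2 ≤ 1. For μ ≤ 1 with offspring not concentrated at 1, the Galton-Watson process goes extinct almost surely, so q = 1.
(Algebraic check: The pgf is f(s) = 9/14 + 3/14·s + 1/7·s². The extinction probability q is the smallest fixed point of f in [0, 1]. Setting s = f(s):
  1/7·s² + (3/14 − 1)·s + 9/14 = 0
  1/7·s² − (9/14 + 1/7)·s + 9/14 = 0
which factors as (s − 1)·(1/7·s − 9/14) = 0, giving roots s = 1 and s = (9/14)/(1/7) = 9/2. Since 9/2 ≥ 1, the smallest root in [0, 1] is s = 1.)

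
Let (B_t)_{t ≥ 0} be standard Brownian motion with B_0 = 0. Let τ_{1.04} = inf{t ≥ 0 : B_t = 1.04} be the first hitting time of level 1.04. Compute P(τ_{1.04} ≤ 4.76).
P(τ_{1.04} ≤ 4.76) = 2(1 − Φ(1.04/√4.76)) = 2(1 − Φ(0.4767)) ≈ 0.6336

By the reflection principle for standard BM, P(τ_b ≤ t) = 2 · P(B_t ≥ b). Since B_t ~ N(0, t), P(B_t ≥ 1.04) = 1 − Φ(1.04/√t) = 1 − Φ(1.04/√4.76) = 1 − Φ(0.4767) ≈ 0.31679. Doubling: P(τ_{1.04} ≤ 4.76) ≈ 2 · 0.31679 = 0.63358 ≈ 0.6336.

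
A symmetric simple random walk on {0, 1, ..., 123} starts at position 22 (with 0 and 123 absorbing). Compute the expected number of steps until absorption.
E[τ | X_0 = 22] = 2222

Let v_k = E[τ | X_0 = k]. Boundary: v_0 = v_123 = 0. Recurrence: v_k = 1 + (v_{k-1} + v_{k+1})/2 for 1 ≤ k ≤ 122. The particular solution to v_k − (v_{k-1} + v_{k+1})/2 = 1 is v_k = −k^2. Adding homogeneous solution A + B k and matching boundaries gives v_k = k (123 − k). Substituting k = 22: v_22 = 22 · 101 = 2222.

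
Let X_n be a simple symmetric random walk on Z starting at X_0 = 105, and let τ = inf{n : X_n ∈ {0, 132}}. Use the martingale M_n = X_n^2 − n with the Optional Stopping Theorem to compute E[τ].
E[τ] = 2835

M_n = X_n^2 − n is a martingale (since E[X_{n+1}^2 | F_n] = X_n^2 + 1). By OST (τ has finite mean in a bounded region), E[M_τ] = E[M_0] = X_0^2 − 0 = 105^2 = 11025. Also E[M_τ] = E[X_τ^2] − E[τ]. The walk exits at 0 or 132, with P(hit 132 first) = 105/132, so E[X_τ^2] = 132^2 · 105/132 + 0 = 13860. Thus E[τ] = E[X_τ^2] − E[M_τ] = 13860 − 11025 = 2835 = 105(132 − 105) = 2835.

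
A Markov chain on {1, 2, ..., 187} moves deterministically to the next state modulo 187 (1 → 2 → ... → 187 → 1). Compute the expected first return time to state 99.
E[T_99 | X_0 = 99] = 187

The chain cycles deterministically, so starting at state 99 it returns in exactly 187 steps. Equivalently, the stationary distribution is uniform π_j = 1/187 for every state j, so by Kac's formula E[T_99] = 1/π_99 = 187.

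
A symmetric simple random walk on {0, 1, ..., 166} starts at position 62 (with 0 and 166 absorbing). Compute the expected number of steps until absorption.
E[τ | X_0 = 62] = 6448

Let v_k = E[τ | X_0 = k]. Boundary: v_0 = v_166 = 0. Recurrence: v_k = 1 + (v_{k-1} + v_{k+1})/2 for 1 ≤ k ≤ 165. The particular solution to v_k − (v_{k-1} + v_{k+1})/2 = 1 is v_k = −k^2. Adding homogeneous solution A + B k and matching boundaries gives v_k = k (166 − k). Substituting k = 62: v_62 = 62 · 104 = 6448.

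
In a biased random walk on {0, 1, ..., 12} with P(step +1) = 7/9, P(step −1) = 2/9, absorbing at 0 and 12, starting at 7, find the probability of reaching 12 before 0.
P(hit 12 before 0) = (1 − (2/7)^7) / (1 − (2/7)^12) = 2767827181/2768256621

Let u_k denote P(reach 12 before 0 | start at k). Boundary: u_0 = 0, u_12 = 1. Recurrence: u_k = 7/9·u_{k+1} + 2/9·u_{k-1} for 1 ≤ k ≤ 11. Try u_k = A + B·r^k with r = q/p = (2/9)/(7/9) = 2/7. Substitution satisfies the recurrence; boundary conditions give:
  u_k = (1 − r^k) / (1 − r^N) = (1 − (2/7)^7) / (1 − (2/7)^12) = 2767827181/2768256621.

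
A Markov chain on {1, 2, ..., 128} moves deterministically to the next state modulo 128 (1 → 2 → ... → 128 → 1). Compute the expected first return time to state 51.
E[T_51 | X_0 = 51] = 128

The chain cycles deterministically, so starting at state 51 it returns in exactly 128 steps. Equivalently, the stationary distribution is uniform π_j = 1/128 for every state j, so by Kac's formula E[T_51] = 1/π_51 = 128.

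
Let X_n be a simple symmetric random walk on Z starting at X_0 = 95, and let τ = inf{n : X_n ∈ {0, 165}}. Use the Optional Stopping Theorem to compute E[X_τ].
E[X_τ] = 95

X_n is a martingale and τ is a bounded-mean stopping time (indeed τ is finite a.s. with bounded expectation since the walk is in a bounded region). By the OST, E[X_τ] = E[X_0] = 95. Equivalently: E[X_τ] = 165 · P(hit 165 first) + 0 · P(hit 0 first) = 165 · (95/165) = 95.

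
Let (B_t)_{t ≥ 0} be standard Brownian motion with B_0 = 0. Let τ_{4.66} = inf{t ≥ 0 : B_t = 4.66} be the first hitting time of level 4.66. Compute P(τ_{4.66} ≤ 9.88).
P(τ_{4.66} ≤ 9.88) = 2(1 − Φ(4.66/√9.88)) = 2(1 − Φ(1.4825)) ≈ 0.1382

By the reflection principle for standard BM, P(τ_b ≤ t) = 2 · P(B_t ≥ b). Since B_t ~ N(0, t), P(B_t ≥ 4.66) = 1 − Φ(4.66/√t) = 1 − Φ(4.66/√9.88) = 1 − Φ(1.4825) ≈ 0.06910. Doubling: P(τ_{4.66} ≤ 9.88) ≈ 2 · 0.06910 = 0.13820 ≈ 0.1382.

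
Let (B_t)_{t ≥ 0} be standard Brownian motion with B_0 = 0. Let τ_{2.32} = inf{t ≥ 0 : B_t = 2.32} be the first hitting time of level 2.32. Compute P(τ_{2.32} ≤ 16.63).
P(τ_{2.32} ≤ 16.63) = 2(1 − Φ(2.32/√16.63)) = 2(1 − Φ(0.5689)) ≈ 0.5694

By the reflection principle for standard BM, P(τ_b ≤ t) = 2 · P(B_t ≥ b). Since B_t ~ N(0, t), P(B_t ≥ 2.32) = 1 − Φ(2.32/√t) = 1 − Φ(2.32/√16.63) = 1 − Φ(0.5689) ≈ 0.28471. Doubling: P(τ_{2.32} ≤ 16.63) ≈ 2 · 0.28471 = 0.56942 ≈ 0.5694.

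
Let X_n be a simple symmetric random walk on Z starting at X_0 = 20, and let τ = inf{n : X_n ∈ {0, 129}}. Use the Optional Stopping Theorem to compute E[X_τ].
E[X_τ] = 20

X_n is a martingale and τ is a bounded-mean stopping time (indeed τ is finite a.s. with bounded expectation since the walk is in a bounded region). By the OST, E[X_τ] = E[X_0] = 20. Equivalently: E[X_τ] = 129 · P(hit 129 first) + 0 · P(hit 0 first) = 129 · (20/129) = 20.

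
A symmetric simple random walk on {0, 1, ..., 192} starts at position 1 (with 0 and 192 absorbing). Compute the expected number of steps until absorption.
E[τ | X_0 = 1] = 191

Let v_k = E[τ | X_0 = k]. Boundary: v_0 = v_192 = 0. Recurrence: v_k = 1 + (v_{k-1} + v_{k+1})/2 for 1 ≤ k ≤ 191. The particular solution to v_k − (v_{k-1} + v_{k+1})/2 = 1 is v_k = −k^2. Adding homogeneous solution A + B k and matching boundaries gives v_k = k (192 − k). Substituting k = 1: v_1 = 1 · 191 = 191.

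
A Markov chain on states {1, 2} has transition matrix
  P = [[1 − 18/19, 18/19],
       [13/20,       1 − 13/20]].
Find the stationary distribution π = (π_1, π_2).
π_1 = 247/607, π_2 = 360/607

Solve πP = π with π_1 + π_2 = 1. From πP = π: π_1 · (1 − 18/19) + π_2 · 13/20 = π_1 ⇒ π_2 · 13/20 = π_1 · 18/19 ⇒ π_2/π_1 = (18/19)/(13/20) = 360/247. Together with π_1 + π_2 = 1:
  π_1 = (13/20)/(18/19 + 13/20) = (13/20)/(607/380) = 247/607,
  π_2 = (18/19)/(18/19 + 13/20) = (18/19)/(607/380) = 360/607.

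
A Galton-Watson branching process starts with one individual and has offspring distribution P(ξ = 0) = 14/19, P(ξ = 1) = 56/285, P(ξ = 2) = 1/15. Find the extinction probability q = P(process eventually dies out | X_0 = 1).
q = 1

Mean offspring μ = 0·14/19 + 1·56/285 + 2·1/15 = 94/285 ≤ 1. For μ ≤ 1 with offspring not concentrated at 1, the Galton-Watson process goes extinct almost surely, so q = 1.
(Algebraic check: The pgf is f(s) = 14/19 + 56/285·s + 1/15·s². The extinction probability q is the smallest fixed point of f in [0, 1]. Setting s = f(s):
  1/15·s² + (56/285 − 1)·s + 14/19 = 0
  1/15·s² − (14/19 + 1/15)·s + 14/19 = 0
which factors as (s − 1)·(1/15·s − 14/19) = 0, giving roots s = 1 and s = (14/19)/(1/15) = 210/19. Since 210/19 ≥ 1, the smallest root in [0, 1] is s = 1.)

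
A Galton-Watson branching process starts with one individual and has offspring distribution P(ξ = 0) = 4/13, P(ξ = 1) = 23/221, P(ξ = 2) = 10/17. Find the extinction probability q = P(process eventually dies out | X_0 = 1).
q = 34/65

The pgf is f(s) = 4/13 + 23/221·s + 10/17·s². The extinction probability q is the smallest fixed point of f in [0, 1]. Setting s = f(s):
  10/17·s² + (23/221 − 1)·s + 4/13 = 0
  10/17·s² − (4/13 + 10/17)·s + 4/13 = 0
which factors as (s − 1)·(10/17·s − 4/13) = 0, giving roots s = 1 and s = (4/13)/(10/17) = 34/65.
Mean offspring μ = 23/221 + 2·10/17 = 283/221 > 1 (supercritical), so q < 1. The extinction probability is the smaller root: q = (4/13)/(10/17) = 34/65.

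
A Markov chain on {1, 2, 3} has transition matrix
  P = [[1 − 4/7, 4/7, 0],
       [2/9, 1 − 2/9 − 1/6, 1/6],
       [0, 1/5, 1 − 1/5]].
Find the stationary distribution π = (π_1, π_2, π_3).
π = (7/40, 9/20, 3/8)

This is a birth-death chain on three states, which satisfies detailed balance: π_1 · P_{12} = π_2 · P_{21} and π_2 · P_{23} = π_3 · P_{32}.
From π_1 · 4/7 = π_2 · 2/9: π_2/π_1 = (4/7)/(2/9) = 18/7.
From π_2 · 1/6 = π_3 · 1/5: π_3/π_2 = (1/6)/(1/5) = 5/6.
Take π_1 proportional to 1; then unnormalized π = (1, 18/7, 15/7). Normalize by dividing by the sum 40/7:
  π = (7/40, 9/20, 3/8).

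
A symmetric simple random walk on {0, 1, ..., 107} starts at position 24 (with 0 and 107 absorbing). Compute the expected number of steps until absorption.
E[τ | X_0 = 24] = 1992

Let v_k = E[τ | X_0 = k]. Boundary: v_0 = v_107 = 0. Recurrence: v_k = 1 + (v_{k-1} + v_{k+1})/2 for 1 ≤ k ≤ 106. The particular solution to v_k − (v_{k-1} + v_{k+1})/2 = 1 is v_k = −k^2. Adding homogeneous solution A + B k and matching boundaries gives v_k = k (107 − k). Substituting k = 24: v_24 = 24 · 83 = 1992.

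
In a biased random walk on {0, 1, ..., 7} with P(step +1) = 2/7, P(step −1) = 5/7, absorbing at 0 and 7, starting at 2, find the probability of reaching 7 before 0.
P(hit 7 before 0) = (1 − (5/2)^2) / (1 − (5/2)^7) = 224/25999

Let u_k denote P(reach 7 before 0 | start at k). Boundary: u_0 = 0, u_7 = 1. Recurrence: u_k = 2/7·u_{k+1} + 5/7·u_{k-1} for 1 ≤ k ≤ 6. Try u_k = A + B·r^k with r = q/p = (5/7)/(2/7) = 5/2. Substitution satisfies the recurrence; boundary conditions give:
  u_k = (1 − r^k) / (1 − r^N) = (1 − (5/2)^2) / (1 − (5/2)^7) = 224/25999.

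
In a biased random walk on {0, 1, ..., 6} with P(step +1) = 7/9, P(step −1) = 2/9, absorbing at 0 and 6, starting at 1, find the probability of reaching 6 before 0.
P(hit 6 before 0) = (1 − (2/7)^1) / (1 − (2/7)^6) = 16807/23517

Let u_k denote P(reach 6 before 0 | start at k). Boundary: u_0 = 0, u_6 = 1. Recurrence: u_k = 7/9·u_{k+1} + 2/9·u_{k-1} for 1 ≤ k ≤ 5. Try u_k = A + B·r^k with r = q/p = (2/9)/(7/9) = 2/7. Substitution satisfies the recurrence; boundary conditions give:
  u_k = (1 − r^k) / (1 − r^N) = (1 − (2/7)^1) / (1 − (2/7)^6) = 16807/23517.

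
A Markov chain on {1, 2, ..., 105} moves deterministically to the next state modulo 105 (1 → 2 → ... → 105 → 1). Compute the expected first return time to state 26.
E[T_26 | X_0 = 26] = 105

The chain cycles deterministically, so starting at state 26 it returns in exactly 105 steps. Equivalently, the stationary distribution is uniform π_j = 1/105 for every state j, so by Kac's formula E[T_26] = 1/π_26 = 105.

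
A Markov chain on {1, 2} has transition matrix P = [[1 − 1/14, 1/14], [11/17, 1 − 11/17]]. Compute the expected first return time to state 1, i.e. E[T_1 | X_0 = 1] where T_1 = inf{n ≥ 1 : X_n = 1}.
E[T_1 | X_0 = 1] = 1/π_1 = 171/154

For an irreducible recurrent Markov chain with stationary distribution π, E[T_i | X_0 = i] = 1/π_i (Kac's formula). Here π_1 = (11/17)/(1/14 + 11/17) = (11/17)/(171/238) = 154/171, so E[T_1 | X_0 = 1] = 1/π_1 = (1/14 + 11/17)/(11/17) = (171/238)/(11/17) = 171/154.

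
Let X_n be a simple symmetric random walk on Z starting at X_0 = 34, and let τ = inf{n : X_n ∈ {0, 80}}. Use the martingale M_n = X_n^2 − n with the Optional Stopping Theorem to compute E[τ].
E[τ] = 1564

M_n = X_n^2 − n is a martingale (since E[X_{n+1}^2 | F_n] = X_n^2 + 1). By OST (τ has finite mean in a bounded region), E[M_τ] = E[M_0] = X_0^2 − 0 = 34^2 = 1156. Also E[M_τ] = E[X_τ^2] − E[τ]. The walk exits at 0 or 80, with P(hit 80 first) = 34/80, so E[X_τ^2] = 80^2 · 34/80 + 0 = 2720. Thus E[τ] = E[X_τ^2] − E[M_τ] = 2720 − 1156 = 1564 = 34(80 − 34) = 1564.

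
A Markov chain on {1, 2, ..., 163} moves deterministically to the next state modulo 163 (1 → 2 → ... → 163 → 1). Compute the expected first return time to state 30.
E[T_30 | X_0 = 30] = 163

The chain cycles deterministically, so starting at state 30 it returns in exactly 163 steps. Equivalently, the stationary distribution is uniform π_j = 1/163 for every state j, so by Kac's formula E[T_30] = 1/π_30 = 163.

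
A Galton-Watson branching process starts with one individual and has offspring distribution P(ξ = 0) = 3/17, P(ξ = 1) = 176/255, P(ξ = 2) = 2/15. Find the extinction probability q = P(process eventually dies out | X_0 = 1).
q = 1

Mean offspring μ = 0·3/17 + 1·176/255 + 2·2/15 = 244/255 ≤ 1. For μ ≤ 1 with offspring not concentrated at 1, the Galton-Watson process goes extinct almost surely, so q = 1.
(Algebraic check: The pgf is f(s) = 3/17 + 176/255·s + 2/15·s². The extinction probability q is the smallest fixed point of f in [0, 1]. Setting s = f(s):
  2/15·s² + (176/255 − 1)·s + 3/17 = 0
  2/15·s² − (3/17 + 2/15)·s + 3/17 = 0
which factors as (s − 1)·(2/15·s − 3/17) = 0, giving roots s = 1 and s = (3/17)/(2/15) = 45/34. Since 45/34 ≥ 1, the smallest root in [0, 1] is s = 1.)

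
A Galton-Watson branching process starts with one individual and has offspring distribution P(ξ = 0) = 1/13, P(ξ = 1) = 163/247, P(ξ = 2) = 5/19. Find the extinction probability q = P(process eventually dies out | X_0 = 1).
q = 19/65

The pgf is f(s) = 1/13 + 163/247·s + 5/19·s². The extinction probability q is the smallest fixed point of f in [0, 1]. Setting s = f(s):
  5/19·s² + (163/247 − 1)·s + 1/13 = 0
  5/19·s² − (1/13 + 5/19)·s + 1/13 = 0
which factors as (s − 1)·(5/19·s − 1/13) = 0, giving roots s = 1 and s = (1/13)/(5/19) = 19/65.
Mean offspring μ = 163/247 + 2·5/19 = 293/247 > 1 (supercritical), so q < 1. The extinction probability is the smaller root: q = (1/13)/(5/19) = 19/65.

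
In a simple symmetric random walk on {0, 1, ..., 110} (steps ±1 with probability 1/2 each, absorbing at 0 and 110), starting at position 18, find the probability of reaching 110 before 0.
P(hit 110 before 0) = 18/110 = 9/55

Let u_k = P(hit 110 before 0 | start at k). Then u_0 = 0, u_110 = 1, and u_k = u_{k-1}/2 + u_{k+1}/2 for 1 ≤ k ≤ 109. This harmonic recurrence is solved by u_k = k/110, giving u_18 = 18/110 = 9/55.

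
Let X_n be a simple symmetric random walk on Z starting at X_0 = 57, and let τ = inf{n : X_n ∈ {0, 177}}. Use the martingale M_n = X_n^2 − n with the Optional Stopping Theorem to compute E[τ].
E[τ] = 6840

M_n = X_n^2 − n is a martingale (since E[X_{n+1}^2 | F_n] = X_n^2 + 1). By OST (τ has finite mean in a bounded region), E[M_τ] = E[M_0] = X_0^2 − 0 = 57^2 = 3249. Also E[M_τ] = E[X_τ^2] − E[τ]. The walk exits at 0 or 177, with P(hit 177 first) = 57/177, so E[X_τ^2] = 177^2 · 57/177 + 0 = 10089. Thus E[τ] = E[X_τ^2] − E[M_τ] = 10089 − 3249 = 6840 = 57(177 − 57) = 6840.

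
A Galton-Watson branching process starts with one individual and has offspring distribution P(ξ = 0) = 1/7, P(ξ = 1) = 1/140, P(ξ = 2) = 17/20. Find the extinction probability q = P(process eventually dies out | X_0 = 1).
q = 20/119

The pgf is f(s) = 1/7 + 1/140·s + 17/20·s². The extinction probability q is the smallest fixed point of f in [0, 1]. Setting s = f(s):
  17/20·s² + (1/140 − 1)·s + 1/7 = 0
  17/20·s² − (1/7 + 17/20)·s + 1/7 = 0
which factors as (s − 1)·(17/20·s − 1/7) = 0, giving roots s = 1 and s = (1/7)/(17/20) = 20/119.
Mean offspring μ = 1/140 + 2·17/20 = 239/140 > 1 (supercritical), so q < 1. The extinction probability is the smaller root: q = (1/7)/(17/20) = 20/119.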